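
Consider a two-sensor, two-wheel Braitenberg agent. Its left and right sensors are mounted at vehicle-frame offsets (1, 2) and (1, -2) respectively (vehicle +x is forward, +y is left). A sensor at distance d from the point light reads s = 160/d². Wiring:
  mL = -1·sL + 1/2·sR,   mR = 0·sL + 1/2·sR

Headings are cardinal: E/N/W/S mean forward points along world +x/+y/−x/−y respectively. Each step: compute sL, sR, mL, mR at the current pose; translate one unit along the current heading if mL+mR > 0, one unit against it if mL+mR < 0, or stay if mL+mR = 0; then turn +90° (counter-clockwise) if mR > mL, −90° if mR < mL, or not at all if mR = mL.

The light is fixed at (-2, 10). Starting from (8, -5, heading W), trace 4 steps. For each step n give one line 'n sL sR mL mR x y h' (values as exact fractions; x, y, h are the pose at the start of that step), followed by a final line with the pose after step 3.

0 16/37 16/25 -104/925 8/25 8 -5 W
1 160/377 32/61 -3728/22997 16/61 7 -5 S
2 20/37 20/53 -690/1961 10/53 7 -6 E
3 160/261 32/65 -6224/16965 16/65 6 -6 N
final 6 -7 W

n=0: pose=(8,-5,W); sL=16/37, sR=16/25; mL=-104/925, mR=8/25; mL+mR=192/925 → advance +1; mR−mL=16/37 → turn +1·90°
n=1: pose=(7,-5,S); sL=160/377, sR=32/61; mL=-3728/22997, mR=16/61; mL+mR=2304/22997 → advance +1; mR−mL=160/377 → turn +1·90°
n=2: pose=(7,-6,E); sL=20/37, sR=20/53; mL=-690/1961, mR=10/53; mL+mR=-320/1961 → advance -1; mR−mL=20/37 → turn +1·90°
n=3: pose=(6,-6,N); sL=160/261, sR=32/65; mL=-6224/16965, mR=16/65; mL+mR=-2048/16965 → advance -1; mR−mL=160/261 → turn +1·90°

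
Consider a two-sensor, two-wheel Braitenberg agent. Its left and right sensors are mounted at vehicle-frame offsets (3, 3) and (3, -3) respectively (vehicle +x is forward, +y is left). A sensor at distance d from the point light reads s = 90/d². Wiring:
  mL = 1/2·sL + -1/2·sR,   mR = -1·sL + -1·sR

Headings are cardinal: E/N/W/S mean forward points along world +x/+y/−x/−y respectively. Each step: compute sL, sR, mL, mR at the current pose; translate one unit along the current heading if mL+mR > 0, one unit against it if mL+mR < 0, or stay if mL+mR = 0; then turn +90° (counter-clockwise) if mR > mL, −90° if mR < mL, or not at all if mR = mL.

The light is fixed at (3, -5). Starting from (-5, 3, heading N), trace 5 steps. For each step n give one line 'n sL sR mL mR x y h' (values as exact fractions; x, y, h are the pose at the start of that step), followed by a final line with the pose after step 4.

0 45/121 45/73 -1080/8833 -8730/8833 -5 3 N
1 18/25 90/41 -756/1025 -2988/1025 -5 2 E
2 45/26 9/16 243/416 -477/208 -6 2 S
3 90/169 18/53 864/8957 -7812/8957 -6 3 W
4 45/121 45/73 -1080/8833 -8730/8833 -5 3 N
final -5 2 E

n=0: pose=(-5,3,N); sL=45/121, sR=45/73; mL=-1080/8833, mR=-8730/8833; mL+mR=-9810/8833 → advance -1; mR−mL=-7650/8833 → turn -1·90°
n=1: pose=(-5,2,E); sL=18/25, sR=90/41; mL=-756/1025, mR=-2988/1025; mL+mR=-3744/1025 → advance -1; mR−mL=-2232/1025 → turn -1·90°
n=2: pose=(-6,2,S); sL=45/26, sR=9/16; mL=243/416, mR=-477/208; mL+mR=-711/416 → advance -1; mR−mL=-1197/416 → turn -1·90°
n=3: pose=(-6,3,W); sL=90/169, sR=18/53; mL=864/8957, mR=-7812/8957; mL+mR=-6948/8957 → advance -1; mR−mL=-8676/8957 → turn -1·90°
n=4: pose=(-5,3,N); sL=45/121, sR=45/73; mL=-1080/8833, mR=-8730/8833; mL+mR=-9810/8833 → advance -1; mR−mL=-7650/8833 → turn -1·90°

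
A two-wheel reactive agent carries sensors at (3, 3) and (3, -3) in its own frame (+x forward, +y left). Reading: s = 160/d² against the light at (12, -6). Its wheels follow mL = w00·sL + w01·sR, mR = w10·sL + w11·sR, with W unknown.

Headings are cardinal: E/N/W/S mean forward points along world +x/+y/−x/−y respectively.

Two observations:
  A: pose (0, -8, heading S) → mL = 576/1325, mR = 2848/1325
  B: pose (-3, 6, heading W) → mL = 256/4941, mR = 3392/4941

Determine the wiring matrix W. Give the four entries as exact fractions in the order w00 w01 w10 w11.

1/2 -1/2 1 1

obs A: pose=(0,-8,S) → sL=80/53, sR=16/25, mL=576/1325, mR=2848/1325
obs B: pose=(-3,6,W) → sL=32/81, sR=160/549, mL=256/4941, mR=3392/4941
sensor matrix S = [[80/53, 16/25], [32/81, 160/549]]; det S = 1224704/6546825
solve [mL_A; mL_B] = S·[w00; w01] and [mR_A; mR_B] = S·[w10; w11]:
  w00 = 1/2, w01 = -1/2, w10 = 1, w11 = 1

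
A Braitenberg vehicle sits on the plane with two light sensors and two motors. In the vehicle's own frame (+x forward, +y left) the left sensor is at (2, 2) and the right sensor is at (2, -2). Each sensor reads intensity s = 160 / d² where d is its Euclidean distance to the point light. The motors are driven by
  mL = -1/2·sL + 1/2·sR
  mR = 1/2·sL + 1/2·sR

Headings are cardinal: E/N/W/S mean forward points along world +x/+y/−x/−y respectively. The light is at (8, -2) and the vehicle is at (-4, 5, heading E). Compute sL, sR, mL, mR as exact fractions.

left sensor world pos  = (-2, 7); dL² = 181
right sensor world pos = (-2, 3); dR² = 125
sL = 160/181 = 160/181
sR = 160/125 = 32/25
mL = -1/2·sL + 1/2·sR = 896/4525
mR = 1/2·sL + 1/2·sR = 4896/4525

160/181 32/25 896/4525 4896/4525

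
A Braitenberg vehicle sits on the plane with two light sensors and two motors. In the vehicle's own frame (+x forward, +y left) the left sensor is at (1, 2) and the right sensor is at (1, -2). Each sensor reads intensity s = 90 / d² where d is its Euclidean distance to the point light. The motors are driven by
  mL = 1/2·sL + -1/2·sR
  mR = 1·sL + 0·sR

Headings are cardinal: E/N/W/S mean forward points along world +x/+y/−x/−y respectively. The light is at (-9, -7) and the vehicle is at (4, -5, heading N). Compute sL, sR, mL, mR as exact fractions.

9/13 5/13 2/13 9/13

left sensor world pos  = (2, -4); dL² = 130
right sensor world pos = (6, -4); dR² = 234
sL = 90/130 = 9/13
sR = 90/234 = 5/13
mL = 1/2·sL + -1/2·sR = 2/13
mR = 1·sL + 0·sR = 9/13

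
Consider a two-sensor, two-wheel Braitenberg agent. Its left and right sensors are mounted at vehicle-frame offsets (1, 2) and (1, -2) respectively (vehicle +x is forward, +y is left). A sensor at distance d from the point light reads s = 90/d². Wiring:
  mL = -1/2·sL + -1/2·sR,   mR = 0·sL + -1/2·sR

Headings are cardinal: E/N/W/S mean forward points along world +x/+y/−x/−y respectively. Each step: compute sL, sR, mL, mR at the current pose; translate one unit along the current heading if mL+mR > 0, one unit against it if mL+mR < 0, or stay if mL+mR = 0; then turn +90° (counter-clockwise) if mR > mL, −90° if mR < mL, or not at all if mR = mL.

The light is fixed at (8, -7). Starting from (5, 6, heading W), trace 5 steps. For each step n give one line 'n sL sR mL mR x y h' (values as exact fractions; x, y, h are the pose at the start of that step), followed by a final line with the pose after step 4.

n=0: pose=(5,6,W); sL=90/137, sR=90/241; mL=-17010/33017, mR=-45/241; mL+mR=-23175/33017 → advance -1; mR−mL=45/137 → turn +1·90°
n=1: pose=(6,6,S); sL=5/8, sR=9/16; mL=-19/32, mR=-9/32; mL+mR=-7/8 → advance -1; mR−mL=5/16 → turn +1·90°
n=2: pose=(6,7,E); sL=90/257, sR=18/29; mL=-3618/7453, mR=-9/29; mL+mR=-5931/7453 → advance -1; mR−mL=45/257 → turn +1·90°
n=3: pose=(5,7,N); sL=9/25, sR=45/113; mL=-1071/2825, mR=-45/226; mL+mR=-3267/5650 → advance -1; mR−mL=9/50 → turn +1·90°
n=4: pose=(5,6,W); sL=90/137, sR=90/241; mL=-17010/33017, mR=-45/241; mL+mR=-23175/33017 → advance -1; mR−mL=45/137 → turn +1·90°

0 90/137 90/241 -17010/33017 -45/241 5 6 W
1 5/8 9/16 -19/32 -9/32 6 6 S
2 90/257 18/29 -3618/7453 -9/29 6 7 E
3 9/25 45/113 -1071/2825 -45/226 5 7 N
4 90/137 90/241 -17010/33017 -45/241 5 6 W
final 6 6 S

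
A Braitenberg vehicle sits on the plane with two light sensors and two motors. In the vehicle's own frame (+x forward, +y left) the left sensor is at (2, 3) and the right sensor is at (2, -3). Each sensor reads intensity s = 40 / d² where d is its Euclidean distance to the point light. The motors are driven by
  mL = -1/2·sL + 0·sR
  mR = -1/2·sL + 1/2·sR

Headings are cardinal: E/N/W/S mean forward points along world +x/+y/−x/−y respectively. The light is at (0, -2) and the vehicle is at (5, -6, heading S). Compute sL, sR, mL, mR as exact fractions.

left sensor world pos  = (8, -8); dL² = 100
right sensor world pos = (2, -8); dR² = 40
sL = 40/100 = 2/5
sR = 40/40 = 1
mL = -1/2·sL + 0·sR = -1/5
mR = -1/2·sL + 1/2·sR = 3/10

2/5 1 -1/5 3/10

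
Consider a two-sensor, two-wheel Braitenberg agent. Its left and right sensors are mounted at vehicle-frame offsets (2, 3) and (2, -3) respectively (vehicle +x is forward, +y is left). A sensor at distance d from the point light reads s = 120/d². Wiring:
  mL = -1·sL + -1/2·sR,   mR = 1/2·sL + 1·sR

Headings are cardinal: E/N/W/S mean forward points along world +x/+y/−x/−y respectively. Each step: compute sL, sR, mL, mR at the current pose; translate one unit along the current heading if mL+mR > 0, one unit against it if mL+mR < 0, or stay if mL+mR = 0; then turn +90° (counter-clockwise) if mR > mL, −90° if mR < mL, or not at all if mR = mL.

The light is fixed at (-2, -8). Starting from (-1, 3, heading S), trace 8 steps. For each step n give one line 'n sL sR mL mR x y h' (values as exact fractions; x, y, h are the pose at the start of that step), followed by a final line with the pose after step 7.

n=0: pose=(-1,3,S); sL=120/97, sR=24/17; mL=-3204/1649, mR=3348/1649; mL+mR=144/1649 → advance +1; mR−mL=6552/1649 → turn +1·90°
n=1: pose=(-1,2,E); sL=60/89, sR=60/29; mL=-4410/2581, mR=6210/2581; mL+mR=1800/2581 → advance +1; mR−mL=10620/2581 → turn +1·90°
n=2: pose=(0,2,N); sL=24/29, sR=120/169; mL=-5796/4901, mR=5508/4901; mL+mR=-288/4901 → advance -1; mR−mL=11304/4901 → turn +1·90°
n=3: pose=(0,1,W); sL=10/3, sR=5/6; mL=-15/4, mR=5/2; mL+mR=-5/4 → advance -1; mR−mL=25/4 → turn +1·90°
n=4: pose=(1,1,S); sL=24/17, sR=120/49; mL=-2196/833, mR=2628/833; mL+mR=432/833 → advance +1; mR−mL=4824/833 → turn +1·90°
n=5: pose=(1,0,E); sL=60/73, sR=12/5; mL=-738/365, mR=1026/365; mL+mR=288/365 → advance +1; mR−mL=1764/365 → turn +1·90°
n=6: pose=(2,0,N); sL=120/101, sR=120/149; mL=-23940/15049, mR=21060/15049; mL+mR=-2880/15049 → advance -1; mR−mL=45000/15049 → turn +1·90°
n=7: pose=(2,-1,W); sL=6, sR=15/13; mL=-171/26, mR=54/13; mL+mR=-63/26 → advance -1; mR−mL=279/26 → turn +1·90°

0 120/97 24/17 -3204/1649 3348/1649 -1 3 S
1 60/89 60/29 -4410/2581 6210/2581 -1 2 E
2 24/29 120/169 -5796/4901 5508/4901 0 2 N
3 10/3 5/6 -15/4 5/2 0 1 W
4 24/17 120/49 -2196/833 2628/833 1 1 S
5 60/73 12/5 -738/365 1026/365 1 0 E
6 120/101 120/149 -23940/15049 21060/15049 2 0 N
7 6 15/13 -171/26 54/13 2 -1 W
final 3 -1 S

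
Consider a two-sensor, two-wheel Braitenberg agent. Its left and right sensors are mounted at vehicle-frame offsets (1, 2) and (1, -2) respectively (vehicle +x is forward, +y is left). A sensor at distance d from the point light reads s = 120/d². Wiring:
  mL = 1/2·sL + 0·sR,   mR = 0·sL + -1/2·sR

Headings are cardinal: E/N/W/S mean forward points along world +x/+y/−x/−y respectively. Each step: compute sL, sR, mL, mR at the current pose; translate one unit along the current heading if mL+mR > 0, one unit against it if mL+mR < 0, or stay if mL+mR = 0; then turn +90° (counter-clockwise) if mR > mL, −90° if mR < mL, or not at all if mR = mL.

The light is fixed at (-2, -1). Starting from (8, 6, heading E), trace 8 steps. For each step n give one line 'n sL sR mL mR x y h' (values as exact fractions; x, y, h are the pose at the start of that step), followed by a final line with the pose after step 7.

0 60/101 60/73 30/101 -30/73 8 6 E
1 120/157 24/17 60/157 -12/17 7 6 S
2 6/5 30/41 3/5 -15/41 7 7 W
3 40/39 120/181 20/39 -60/181 6 7 N
4 60/101 12/13 30/101 -6/13 6 8 E
5 24/29 120/89 12/29 -60/89 5 8 S
6 6/5 2/3 3/5 -1/3 5 9 W
7 120/137 24/37 60/137 -12/37 4 9 N
final 4 10 E

n=0: pose=(8,6,E); sL=60/101, sR=60/73; mL=30/101, mR=-30/73; mL+mR=-840/7373 → advance -1; mR−mL=-5220/7373 → turn -1·90°
n=1: pose=(7,6,S); sL=120/157, sR=24/17; mL=60/157, mR=-12/17; mL+mR=-864/2669 → advance -1; mR−mL=-2904/2669 → turn -1·90°
n=2: pose=(7,7,W); sL=6/5, sR=30/41; mL=3/5, mR=-15/41; mL+mR=48/205 → advance +1; mR−mL=-198/205 → turn -1·90°
n=3: pose=(6,7,N); sL=40/39, sR=120/181; mL=20/39, mR=-60/181; mL+mR=1280/7059 → advance +1; mR−mL=-5960/7059 → turn -1·90°
n=4: pose=(6,8,E); sL=60/101, sR=12/13; mL=30/101, mR=-6/13; mL+mR=-216/1313 → advance -1; mR−mL=-996/1313 → turn -1·90°
n=5: pose=(5,8,S); sL=24/29, sR=120/89; mL=12/29, mR=-60/89; mL+mR=-672/2581 → advance -1; mR−mL=-2808/2581 → turn -1·90°
n=6: pose=(5,9,W); sL=6/5, sR=2/3; mL=3/5, mR=-1/3; mL+mR=4/15 → advance +1; mR−mL=-14/15 → turn -1·90°
n=7: pose=(4,9,N); sL=120/137, sR=24/37; mL=60/137, mR=-12/37; mL+mR=576/5069 → advance +1; mR−mL=-3864/5069 → turn -1·90°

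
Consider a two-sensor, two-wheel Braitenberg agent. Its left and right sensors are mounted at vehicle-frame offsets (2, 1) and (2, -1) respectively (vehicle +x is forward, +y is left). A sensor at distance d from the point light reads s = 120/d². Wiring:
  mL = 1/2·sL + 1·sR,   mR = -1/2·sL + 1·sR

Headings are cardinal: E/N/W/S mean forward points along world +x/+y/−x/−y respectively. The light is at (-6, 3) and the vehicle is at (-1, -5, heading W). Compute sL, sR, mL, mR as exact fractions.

left sensor world pos  = (-3, -6); dL² = 90
right sensor world pos = (-3, -4); dR² = 58
sL = 120/90 = 4/3
sR = 120/58 = 60/29
mL = 1/2·sL + 1·sR = 238/87
mR = -1/2·sL + 1·sR = 122/87

4/3 60/29 238/87 122/87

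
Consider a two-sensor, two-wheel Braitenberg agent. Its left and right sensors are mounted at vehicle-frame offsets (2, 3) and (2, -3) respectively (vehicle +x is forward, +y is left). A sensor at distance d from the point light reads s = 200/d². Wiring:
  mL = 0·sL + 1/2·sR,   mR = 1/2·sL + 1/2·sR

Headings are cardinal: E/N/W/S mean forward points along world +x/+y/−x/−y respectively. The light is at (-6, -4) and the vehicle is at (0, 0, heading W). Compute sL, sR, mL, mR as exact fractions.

left sensor world pos  = (-2, -3); dL² = 17
right sensor world pos = (-2, 3); dR² = 65
sL = 200/17 = 200/17
sR = 200/65 = 40/13
mL = 0·sL + 1/2·sR = 20/13
mR = 1/2·sL + 1/2·sR = 1640/221

200/17 40/13 20/13 1640/221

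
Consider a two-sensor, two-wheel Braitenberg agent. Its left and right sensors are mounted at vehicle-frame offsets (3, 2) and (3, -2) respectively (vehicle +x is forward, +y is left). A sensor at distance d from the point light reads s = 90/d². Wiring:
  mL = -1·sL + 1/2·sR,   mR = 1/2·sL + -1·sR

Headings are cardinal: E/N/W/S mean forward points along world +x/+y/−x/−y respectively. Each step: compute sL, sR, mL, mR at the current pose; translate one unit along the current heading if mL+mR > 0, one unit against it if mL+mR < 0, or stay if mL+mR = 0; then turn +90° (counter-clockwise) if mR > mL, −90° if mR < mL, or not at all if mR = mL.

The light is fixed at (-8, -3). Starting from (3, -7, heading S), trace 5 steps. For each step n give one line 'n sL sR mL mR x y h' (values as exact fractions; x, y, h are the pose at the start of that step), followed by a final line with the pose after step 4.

0 45/109 9/13 -189/2834 -1377/2834 3 -7 S
1 90/89 18/13 -369/1157 -1017/1157 3 -6 W
2 9/10 45/98 -657/980 -9/980 4 -6 N
3 10/13 18/17 -53/221 -149/221 4 -7 W
4 45/61 45/113 -7425/13786 -405/13786 5 -7 N
final 5 -8 W

n=0: pose=(3,-7,S); sL=45/109, sR=9/13; mL=-189/2834, mR=-1377/2834; mL+mR=-783/1417 → advance -1; mR−mL=-594/1417 → turn -1·90°
n=1: pose=(3,-6,W); sL=90/89, sR=18/13; mL=-369/1157, mR=-1017/1157; mL+mR=-1386/1157 → advance -1; mR−mL=-648/1157 → turn -1·90°
n=2: pose=(4,-6,N); sL=9/10, sR=45/98; mL=-657/980, mR=-9/980; mL+mR=-333/490 → advance -1; mR−mL=162/245 → turn +1·90°
n=3: pose=(4,-7,W); sL=10/13, sR=18/17; mL=-53/221, mR=-149/221; mL+mR=-202/221 → advance -1; mR−mL=-96/221 → turn -1·90°
n=4: pose=(5,-7,N); sL=45/61, sR=45/113; mL=-7425/13786, mR=-405/13786; mL+mR=-3915/6893 → advance -1; mR−mL=3510/6893 → turn +1·90°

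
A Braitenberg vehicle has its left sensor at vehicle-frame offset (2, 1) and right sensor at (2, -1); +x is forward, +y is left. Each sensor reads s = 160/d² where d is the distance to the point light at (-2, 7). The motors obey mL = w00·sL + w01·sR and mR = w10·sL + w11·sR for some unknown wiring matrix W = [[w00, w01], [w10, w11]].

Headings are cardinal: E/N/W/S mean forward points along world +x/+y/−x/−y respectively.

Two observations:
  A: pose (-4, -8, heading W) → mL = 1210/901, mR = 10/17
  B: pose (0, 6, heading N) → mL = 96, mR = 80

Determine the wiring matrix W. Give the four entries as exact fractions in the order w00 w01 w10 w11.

1 1 1 0

obs A: pose=(-4,-8,W) → sL=10/17, sR=40/53, mL=1210/901, mR=10/17
obs B: pose=(0,6,N) → sL=80, sR=16, mL=96, mR=80
sensor matrix S = [[10/17, 40/53], [80, 16]]; det S = -45920/901
solve [mL_A; mL_B] = S·[w00; w01] and [mR_A; mR_B] = S·[w10; w11]:
  w00 = 1, w01 = 1, w10 = 1, w11 = 0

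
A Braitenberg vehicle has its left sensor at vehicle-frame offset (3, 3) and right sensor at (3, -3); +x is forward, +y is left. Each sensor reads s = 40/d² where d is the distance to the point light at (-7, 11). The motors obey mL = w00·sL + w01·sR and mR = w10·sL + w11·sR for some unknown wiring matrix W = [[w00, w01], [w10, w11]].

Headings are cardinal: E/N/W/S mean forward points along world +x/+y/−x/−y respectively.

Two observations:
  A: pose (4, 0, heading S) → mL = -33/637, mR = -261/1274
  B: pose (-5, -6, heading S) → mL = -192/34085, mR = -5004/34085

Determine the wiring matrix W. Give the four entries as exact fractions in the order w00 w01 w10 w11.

1 -1 -1/2 -1

obs A: pose=(4,0,S) → sL=5/49, sR=2/13, mL=-33/637, mR=-261/1274
obs B: pose=(-5,-6,S) → sL=8/85, sR=40/401, mL=-192/34085, mR=-5004/34085
sensor matrix S = [[5/49, 2/13], [8/85, 40/401]]; det S = -93384/21712145
solve [mL_A; mL_B] = S·[w00; w01] and [mR_A; mR_B] = S·[w10; w11]:
  w00 = 1, w01 = -1, w10 = -1/2, w11 = -1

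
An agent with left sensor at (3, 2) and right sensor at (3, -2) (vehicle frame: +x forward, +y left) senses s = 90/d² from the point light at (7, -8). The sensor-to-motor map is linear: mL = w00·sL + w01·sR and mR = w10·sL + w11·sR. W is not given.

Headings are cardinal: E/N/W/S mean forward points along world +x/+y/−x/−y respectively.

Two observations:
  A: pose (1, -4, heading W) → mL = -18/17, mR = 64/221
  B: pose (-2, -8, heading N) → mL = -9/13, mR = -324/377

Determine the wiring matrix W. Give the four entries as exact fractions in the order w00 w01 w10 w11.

-1 0 1 -1

obs A: pose=(1,-4,W) → sL=18/17, sR=10/13, mL=-18/17, mR=64/221
obs B: pose=(-2,-8,N) → sL=9/13, sR=45/29, mL=-9/13, mR=-324/377
sensor matrix S = [[18/17, 10/13], [9/13, 45/29]]; det S = 92520/83317
solve [mL_A; mL_B] = S·[w00; w01] and [mR_A; mR_B] = S·[w10; w11]:
  w00 = -1, w01 = 0, w10 = 1, w11 = -1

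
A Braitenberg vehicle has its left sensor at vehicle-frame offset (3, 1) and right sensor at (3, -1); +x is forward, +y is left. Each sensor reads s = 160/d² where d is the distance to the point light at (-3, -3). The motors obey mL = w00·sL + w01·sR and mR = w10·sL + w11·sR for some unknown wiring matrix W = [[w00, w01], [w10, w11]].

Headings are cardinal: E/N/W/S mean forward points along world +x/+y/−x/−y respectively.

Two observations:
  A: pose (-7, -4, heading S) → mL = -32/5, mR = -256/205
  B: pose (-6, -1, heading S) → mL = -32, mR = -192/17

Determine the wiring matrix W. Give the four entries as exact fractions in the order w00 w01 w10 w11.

-1 0 -1/2 1/2

obs A: pose=(-7,-4,S) → sL=32/5, sR=160/41, mL=-32/5, mR=-256/205
obs B: pose=(-6,-1,S) → sL=32, sR=160/17, mL=-32, mR=-192/17
sensor matrix S = [[32/5, 160/41], [32, 160/17]]; det S = -45056/697
solve [mL_A; mL_B] = S·[w00; w01] and [mR_A; mR_B] = S·[w10; w11]:
  w00 = -1, w01 = 0, w10 = -1/2, w11 = 1/2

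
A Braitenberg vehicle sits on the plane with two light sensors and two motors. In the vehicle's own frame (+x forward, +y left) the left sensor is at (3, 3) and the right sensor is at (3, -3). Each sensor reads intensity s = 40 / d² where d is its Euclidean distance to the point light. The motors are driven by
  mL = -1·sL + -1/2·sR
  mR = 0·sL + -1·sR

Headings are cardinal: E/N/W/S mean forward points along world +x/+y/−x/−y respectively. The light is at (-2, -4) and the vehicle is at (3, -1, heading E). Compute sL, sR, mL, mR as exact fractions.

2/5 5/8 -57/80 -5/8

left sensor world pos  = (6, 2); dL² = 100
right sensor world pos = (6, -4); dR² = 64
sL = 40/100 = 2/5
sR = 40/64 = 5/8
mL = -1·sL + -1/2·sR = -57/80
mR = 0·sL + -1·sR = -5/8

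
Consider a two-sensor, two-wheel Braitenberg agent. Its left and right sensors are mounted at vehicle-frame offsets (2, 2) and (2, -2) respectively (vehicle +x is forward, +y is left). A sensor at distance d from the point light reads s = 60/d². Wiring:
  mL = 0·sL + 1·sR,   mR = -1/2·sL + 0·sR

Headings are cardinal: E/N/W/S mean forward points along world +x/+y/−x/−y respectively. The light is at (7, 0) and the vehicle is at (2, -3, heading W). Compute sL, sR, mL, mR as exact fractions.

30/37 6/5 6/5 -15/37

left sensor world pos  = (0, -5); dL² = 74
right sensor world pos = (0, -1); dR² = 50
sL = 60/74 = 30/37
sR = 60/50 = 6/5
mL = 0·sL + 1·sR = 6/5
mR = -1/2·sL + 0·sR = -15/37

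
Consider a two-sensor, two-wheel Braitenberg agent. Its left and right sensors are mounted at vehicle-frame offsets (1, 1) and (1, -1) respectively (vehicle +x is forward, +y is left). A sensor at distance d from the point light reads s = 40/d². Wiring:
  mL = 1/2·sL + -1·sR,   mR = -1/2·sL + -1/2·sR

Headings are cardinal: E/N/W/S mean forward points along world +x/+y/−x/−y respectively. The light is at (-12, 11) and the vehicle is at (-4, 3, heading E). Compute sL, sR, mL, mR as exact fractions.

left sensor world pos  = (-3, 4); dL² = 130
right sensor world pos = (-3, 2); dR² = 162
sL = 40/130 = 4/13
sR = 40/162 = 20/81
mL = 1/2·sL + -1·sR = -98/1053
mR = -1/2·sL + -1/2·sR = -292/1053

4/13 20/81 -98/1053 -292/1053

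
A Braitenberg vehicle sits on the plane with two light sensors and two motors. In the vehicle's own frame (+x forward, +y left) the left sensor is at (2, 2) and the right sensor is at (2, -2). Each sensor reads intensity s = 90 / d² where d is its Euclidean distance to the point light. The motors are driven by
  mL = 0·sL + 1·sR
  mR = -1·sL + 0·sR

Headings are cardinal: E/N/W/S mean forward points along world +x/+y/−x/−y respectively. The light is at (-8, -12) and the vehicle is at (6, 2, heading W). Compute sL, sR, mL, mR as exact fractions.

5/16 9/40 9/40 -5/16

left sensor world pos  = (4, 0); dL² = 288
right sensor world pos = (4, 4); dR² = 400
sL = 90/288 = 5/16
sR = 90/400 = 9/40
mL = 0·sL + 1·sR = 9/40
mR = -1·sL + 0·sR = -5/16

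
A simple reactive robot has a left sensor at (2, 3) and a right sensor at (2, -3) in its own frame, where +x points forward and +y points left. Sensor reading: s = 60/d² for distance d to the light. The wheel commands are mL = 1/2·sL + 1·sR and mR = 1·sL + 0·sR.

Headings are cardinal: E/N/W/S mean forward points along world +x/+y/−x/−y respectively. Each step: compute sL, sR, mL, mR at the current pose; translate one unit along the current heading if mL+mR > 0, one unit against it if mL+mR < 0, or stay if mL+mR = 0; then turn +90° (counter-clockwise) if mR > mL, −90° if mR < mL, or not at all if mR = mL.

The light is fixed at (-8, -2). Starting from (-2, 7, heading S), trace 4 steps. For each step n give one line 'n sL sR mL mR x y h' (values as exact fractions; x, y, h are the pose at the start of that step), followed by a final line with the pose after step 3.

n=0: pose=(-2,7,S); sL=6/13, sR=30/29; mL=477/377, mR=6/13; mL+mR=651/377 → advance +1; mR−mL=-303/377 → turn -1·90°
n=1: pose=(-2,6,W); sL=60/41, sR=60/137; mL=6570/5617, mR=60/41; mL+mR=14790/5617 → advance +1; mR−mL=1650/5617 → turn +1·90°
n=2: pose=(-3,6,S); sL=3/5, sR=3/2; mL=9/5, mR=3/5; mL+mR=12/5 → advance +1; mR−mL=-6/5 → turn -1·90°
n=3: pose=(-3,5,W); sL=12/5, sR=60/109; mL=954/545, mR=12/5; mL+mR=2262/545 → advance +1; mR−mL=354/545 → turn +1·90°

0 6/13 30/29 477/377 6/13 -2 7 S
1 60/41 60/137 6570/5617 60/41 -2 6 W
2 3/5 3/2 9/5 3/5 -3 6 S
3 12/5 60/109 954/545 12/5 -3 5 W
final -4 5 S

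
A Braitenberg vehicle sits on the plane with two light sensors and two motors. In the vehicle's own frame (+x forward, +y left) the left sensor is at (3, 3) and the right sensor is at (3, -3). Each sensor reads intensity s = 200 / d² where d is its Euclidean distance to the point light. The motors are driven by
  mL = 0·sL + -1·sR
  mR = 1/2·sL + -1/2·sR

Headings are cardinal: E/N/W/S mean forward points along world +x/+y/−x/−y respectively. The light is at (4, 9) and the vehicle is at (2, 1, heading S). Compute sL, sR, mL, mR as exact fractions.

100/61 100/73 -100/73 600/4453

left sensor world pos  = (5, -2); dL² = 122
right sensor world pos = (-1, -2); dR² = 146
sL = 200/122 = 100/61
sR = 200/146 = 100/73
mL = 0·sL + -1·sR = -100/73
mR = 1/2·sL + -1/2·sR = 600/4453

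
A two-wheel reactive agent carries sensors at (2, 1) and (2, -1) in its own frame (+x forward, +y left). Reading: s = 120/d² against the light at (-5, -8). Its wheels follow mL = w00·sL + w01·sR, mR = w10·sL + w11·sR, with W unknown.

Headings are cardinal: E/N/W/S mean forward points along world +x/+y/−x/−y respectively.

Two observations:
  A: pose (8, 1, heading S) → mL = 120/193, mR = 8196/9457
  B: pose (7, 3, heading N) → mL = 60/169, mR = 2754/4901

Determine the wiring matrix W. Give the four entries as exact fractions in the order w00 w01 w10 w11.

obs A: pose=(8,1,S) → sL=24/49, sR=120/193, mL=120/193, mR=8196/9457
obs B: pose=(7,3,N) → sL=12/29, sR=60/169, mL=60/169, mR=2754/4901
sensor matrix S = [[24/49, 120/193], [12/29, 60/169]]; det S = -3864960/46348757
solve [mL_A; mL_B] = S·[w00; w01] and [mR_A; mR_B] = S·[w10; w11]:
  w00 = 0, w01 = 1, w10 = 1/2, w11 = 1

0 1 1/2 1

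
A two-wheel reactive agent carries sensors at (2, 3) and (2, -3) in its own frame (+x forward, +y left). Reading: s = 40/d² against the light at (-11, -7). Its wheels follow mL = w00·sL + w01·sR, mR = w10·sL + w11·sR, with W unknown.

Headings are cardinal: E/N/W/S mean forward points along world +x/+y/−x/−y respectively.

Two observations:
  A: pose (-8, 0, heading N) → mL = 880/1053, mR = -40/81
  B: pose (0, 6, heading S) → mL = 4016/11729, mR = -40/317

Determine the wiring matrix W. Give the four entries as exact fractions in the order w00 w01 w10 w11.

1 1 -1 0

obs A: pose=(-8,0,N) → sL=40/81, sR=40/117, mL=880/1053, mR=-40/81
obs B: pose=(0,6,S) → sL=40/317, sR=8/37, mL=4016/11729, mR=-40/317
sensor matrix S = [[40/81, 40/117], [40/317, 8/37]]; det S = 785920/12350637
solve [mL_A; mL_B] = S·[w00; w01] and [mR_A; mR_B] = S·[w10; w11]:
  w00 = 1, w01 = 1, w10 = -1, w11 = 0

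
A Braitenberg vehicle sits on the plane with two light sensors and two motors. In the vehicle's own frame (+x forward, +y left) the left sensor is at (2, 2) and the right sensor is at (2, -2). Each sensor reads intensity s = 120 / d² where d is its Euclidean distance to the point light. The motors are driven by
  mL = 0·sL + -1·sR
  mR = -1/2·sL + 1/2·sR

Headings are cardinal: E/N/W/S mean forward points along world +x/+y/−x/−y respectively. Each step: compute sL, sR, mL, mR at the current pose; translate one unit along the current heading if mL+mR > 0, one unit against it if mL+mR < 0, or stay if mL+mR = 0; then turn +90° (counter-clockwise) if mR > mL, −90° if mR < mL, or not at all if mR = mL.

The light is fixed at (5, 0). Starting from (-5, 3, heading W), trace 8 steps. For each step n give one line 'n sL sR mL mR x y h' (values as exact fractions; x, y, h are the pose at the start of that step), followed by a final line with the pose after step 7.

0 24/29 120/169 -120/169 -288/4901 -5 3 W
1 12/5 60/61 -60/61 -216/305 -4 3 S
2 24/17 120/53 -120/53 384/901 -4 4 E
3 2/3 6/5 -6/5 4/15 -5 4 N
4 24/29 120/169 -120/169 -288/4901 -5 3 W
5 12/5 60/61 -60/61 -216/305 -4 3 S
6 24/17 120/53 -120/53 384/901 -4 4 E
7 2/3 6/5 -6/5 4/15 -5 4 N
final -5 3 W

n=0: pose=(-5,3,W); sL=24/29, sR=120/169; mL=-120/169, mR=-288/4901; mL+mR=-3768/4901 → advance -1; mR−mL=3192/4901 → turn +1·90°
n=1: pose=(-4,3,S); sL=12/5, sR=60/61; mL=-60/61, mR=-216/305; mL+mR=-516/305 → advance -1; mR−mL=84/305 → turn +1·90°
n=2: pose=(-4,4,E); sL=24/17, sR=120/53; mL=-120/53, mR=384/901; mL+mR=-1656/901 → advance -1; mR−mL=2424/901 → turn +1·90°
n=3: pose=(-5,4,N); sL=2/3, sR=6/5; mL=-6/5, mR=4/15; mL+mR=-14/15 → advance -1; mR−mL=22/15 → turn +1·90°
n=4: pose=(-5,3,W); sL=24/29, sR=120/169; mL=-120/169, mR=-288/4901; mL+mR=-3768/4901 → advance -1; mR−mL=3192/4901 → turn +1·90°
n=5: pose=(-4,3,S); sL=12/5, sR=60/61; mL=-60/61, mR=-216/305; mL+mR=-516/305 → advance -1; mR−mL=84/305 → turn +1·90°
n=6: pose=(-4,4,E); sL=24/17, sR=120/53; mL=-120/53, mR=384/901; mL+mR=-1656/901 → advance -1; mR−mL=2424/901 → turn +1·90°
n=7: pose=(-5,4,N); sL=2/3, sR=6/5; mL=-6/5, mR=4/15; mL+mR=-14/15 → advance -1; mR−mL=22/15 → turn +1·90°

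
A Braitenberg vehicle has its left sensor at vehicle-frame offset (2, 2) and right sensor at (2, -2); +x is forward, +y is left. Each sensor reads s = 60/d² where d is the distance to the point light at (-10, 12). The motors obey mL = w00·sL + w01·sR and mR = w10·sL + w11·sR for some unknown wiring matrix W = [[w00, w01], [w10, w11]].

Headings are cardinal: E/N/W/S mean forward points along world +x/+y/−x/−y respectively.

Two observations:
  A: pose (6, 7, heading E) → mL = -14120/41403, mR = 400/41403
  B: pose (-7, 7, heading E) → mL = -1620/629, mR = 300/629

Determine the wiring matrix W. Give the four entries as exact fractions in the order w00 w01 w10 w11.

-1 -1 1/2 -1/2

obs A: pose=(6,7,E) → sL=20/111, sR=60/373, mL=-14120/41403, mR=400/41403
obs B: pose=(-7,7,E) → sL=30/17, sR=30/37, mL=-1620/629, mR=300/629
sensor matrix S = [[20/111, 60/373], [30/17, 30/37]]; det S = -1196000/8680829
solve [mL_A; mL_B] = S·[w00; w01] and [mR_A; mR_B] = S·[w10; w11]:
  w00 = -1, w01 = -1, w10 = 1/2, w11 = -1/2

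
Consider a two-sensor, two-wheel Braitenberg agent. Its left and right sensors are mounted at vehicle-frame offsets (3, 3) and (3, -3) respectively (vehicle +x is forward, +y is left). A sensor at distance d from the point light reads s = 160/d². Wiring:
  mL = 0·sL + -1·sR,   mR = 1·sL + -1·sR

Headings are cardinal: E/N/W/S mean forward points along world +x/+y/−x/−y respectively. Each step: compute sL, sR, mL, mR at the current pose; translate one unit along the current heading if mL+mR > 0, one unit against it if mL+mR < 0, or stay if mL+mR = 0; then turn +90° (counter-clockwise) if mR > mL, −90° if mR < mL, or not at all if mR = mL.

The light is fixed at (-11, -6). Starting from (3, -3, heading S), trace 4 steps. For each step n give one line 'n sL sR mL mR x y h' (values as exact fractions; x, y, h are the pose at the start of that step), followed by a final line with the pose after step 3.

n=0: pose=(3,-3,S); sL=160/289, sR=160/121; mL=-160/121, mR=-26880/34969; mL+mR=-73120/34969 → advance -1; mR−mL=160/289 → turn +1·90°
n=1: pose=(3,-2,E); sL=80/169, sR=16/29; mL=-16/29, mR=-384/4901; mL+mR=-3088/4901 → advance -1; mR−mL=80/169 → turn +1·90°
n=2: pose=(2,-2,N); sL=160/149, sR=32/61; mL=-32/61, mR=4992/9089; mL+mR=224/9089 → advance +1; mR−mL=160/149 → turn +1·90°
n=3: pose=(2,-1,W); sL=20/13, sR=40/41; mL=-40/41, mR=300/533; mL+mR=-220/533 → advance -1; mR−mL=20/13 → turn +1·90°

0 160/289 160/121 -160/121 -26880/34969 3 -3 S
1 80/169 16/29 -16/29 -384/4901 3 -2 E
2 160/149 32/61 -32/61 4992/9089 2 -2 N
3 20/13 40/41 -40/41 300/533 2 -1 W
final 3 -1 S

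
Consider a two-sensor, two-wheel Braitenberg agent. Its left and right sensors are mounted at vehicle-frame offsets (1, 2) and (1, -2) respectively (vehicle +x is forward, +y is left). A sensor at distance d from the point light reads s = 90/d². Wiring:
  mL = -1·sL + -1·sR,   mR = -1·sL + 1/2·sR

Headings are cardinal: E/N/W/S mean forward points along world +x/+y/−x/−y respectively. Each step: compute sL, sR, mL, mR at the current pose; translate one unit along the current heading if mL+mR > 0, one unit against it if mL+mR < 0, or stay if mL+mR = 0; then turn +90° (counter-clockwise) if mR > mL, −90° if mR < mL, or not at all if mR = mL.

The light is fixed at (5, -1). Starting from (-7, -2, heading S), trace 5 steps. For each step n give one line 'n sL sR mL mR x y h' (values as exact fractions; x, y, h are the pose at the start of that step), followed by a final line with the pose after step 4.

0 45/52 9/20 -171/130 -333/520 -7 -2 S
1 18/25 18/25 -36/25 -9/25 -7 -1 E
2 45/113 45/61 -7830/6893 -405/13786 -8 -1 N
3 18/41 90/197 -7236/8077 -1701/8077 -8 -2 W
4 45/52 9/20 -171/130 -333/520 -7 -2 S
final -7 -1 E

n=0: pose=(-7,-2,S); sL=45/52, sR=9/20; mL=-171/130, mR=-333/520; mL+mR=-1017/520 → advance -1; mR−mL=27/40 → turn +1·90°
n=1: pose=(-7,-1,E); sL=18/25, sR=18/25; mL=-36/25, mR=-9/25; mL+mR=-9/5 → advance -1; mR−mL=27/25 → turn +1·90°
n=2: pose=(-8,-1,N); sL=45/113, sR=45/61; mL=-7830/6893, mR=-405/13786; mL+mR=-16065/13786 → advance -1; mR−mL=135/122 → turn +1·90°
n=3: pose=(-8,-2,W); sL=18/41, sR=90/197; mL=-7236/8077, mR=-1701/8077; mL+mR=-8937/8077 → advance -1; mR−mL=135/197 → turn +1·90°
n=4: pose=(-7,-2,S); sL=45/52, sR=9/20; mL=-171/130, mR=-333/520; mL+mR=-1017/520 → advance -1; mR−mL=27/40 → turn +1·90°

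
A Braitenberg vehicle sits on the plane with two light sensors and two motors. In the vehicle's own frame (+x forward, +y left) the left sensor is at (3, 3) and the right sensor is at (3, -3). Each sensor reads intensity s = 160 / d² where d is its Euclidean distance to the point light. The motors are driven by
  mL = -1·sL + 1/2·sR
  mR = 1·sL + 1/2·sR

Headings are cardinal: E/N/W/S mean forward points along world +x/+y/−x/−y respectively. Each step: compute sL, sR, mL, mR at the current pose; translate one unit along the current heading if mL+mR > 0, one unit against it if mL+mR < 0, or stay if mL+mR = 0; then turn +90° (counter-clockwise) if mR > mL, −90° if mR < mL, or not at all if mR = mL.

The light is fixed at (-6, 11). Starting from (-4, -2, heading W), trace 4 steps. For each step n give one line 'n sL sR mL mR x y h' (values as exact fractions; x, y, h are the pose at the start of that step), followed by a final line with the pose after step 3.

n=0: pose=(-4,-2,W); sL=160/257, sR=160/101; mL=4400/25957, mR=36720/25957; mL+mR=160/101 → advance +1; mR−mL=320/257 → turn +1·90°
n=1: pose=(-5,-2,S); sL=10/17, sR=8/13; mL=-62/221, mR=198/221; mL+mR=8/13 → advance +1; mR−mL=20/17 → turn +1·90°
n=2: pose=(-5,-3,E); sL=160/137, sR=32/61; mL=-7568/8357, mR=11952/8357; mL+mR=32/61 → advance +1; mR−mL=320/137 → turn +1·90°
n=3: pose=(-4,-3,N); sL=80/61, sR=80/73; mL=-3400/4453, mR=8280/4453; mL+mR=80/73 → advance +1; mR−mL=160/61 → turn +1·90°

0 160/257 160/101 4400/25957 36720/25957 -4 -2 W
1 10/17 8/13 -62/221 198/221 -5 -2 S
2 160/137 32/61 -7568/8357 11952/8357 -5 -3 E
3 80/61 80/73 -3400/4453 8280/4453 -4 -3 N
final -4 -2 W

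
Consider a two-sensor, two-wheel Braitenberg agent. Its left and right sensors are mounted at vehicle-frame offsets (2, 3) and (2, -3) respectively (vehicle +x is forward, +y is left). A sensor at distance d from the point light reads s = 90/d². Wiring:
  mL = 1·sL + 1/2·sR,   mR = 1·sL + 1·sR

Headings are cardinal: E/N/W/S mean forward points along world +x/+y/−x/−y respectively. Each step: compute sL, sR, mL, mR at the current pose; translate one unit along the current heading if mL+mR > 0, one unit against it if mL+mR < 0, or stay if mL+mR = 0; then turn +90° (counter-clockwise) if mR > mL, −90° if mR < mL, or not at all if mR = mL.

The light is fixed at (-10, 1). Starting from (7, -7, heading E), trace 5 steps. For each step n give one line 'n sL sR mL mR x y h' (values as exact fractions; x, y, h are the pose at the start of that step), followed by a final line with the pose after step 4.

n=0: pose=(7,-7,E); sL=45/193, sR=45/241; mL=30375/93026, mR=19530/46513; mL+mR=69435/93026 → advance +1; mR−mL=45/482 → turn +1·90°
n=1: pose=(8,-7,N); sL=10/29, sR=10/53; mL=675/1537, mR=820/1537; mL+mR=1495/1537 → advance +1; mR−mL=5/53 → turn +1·90°
n=2: pose=(8,-6,W); sL=45/178, sR=45/136; mL=10125/24208, mR=7065/12104; mL+mR=24255/24208 → advance +1; mR−mL=45/272 → turn +1·90°
n=3: pose=(7,-6,S); sL=90/481, sR=90/277; mL=46575/133237, mR=68220/133237; mL+mR=114795/133237 → advance +1; mR−mL=45/277 → turn +1·90°
n=4: pose=(7,-7,E); sL=45/193, sR=45/241; mL=30375/93026, mR=19530/46513; mL+mR=69435/93026 → advance +1; mR−mL=45/482 → turn +1·90°

0 45/193 45/241 30375/93026 19530/46513 7 -7 E
1 10/29 10/53 675/1537 820/1537 8 -7 N
2 45/178 45/136 10125/24208 7065/12104 8 -6 W
3 90/481 90/277 46575/133237 68220/133237 7 -6 S
4 45/193 45/241 30375/93026 19530/46513 7 -7 E
final 8 -7 N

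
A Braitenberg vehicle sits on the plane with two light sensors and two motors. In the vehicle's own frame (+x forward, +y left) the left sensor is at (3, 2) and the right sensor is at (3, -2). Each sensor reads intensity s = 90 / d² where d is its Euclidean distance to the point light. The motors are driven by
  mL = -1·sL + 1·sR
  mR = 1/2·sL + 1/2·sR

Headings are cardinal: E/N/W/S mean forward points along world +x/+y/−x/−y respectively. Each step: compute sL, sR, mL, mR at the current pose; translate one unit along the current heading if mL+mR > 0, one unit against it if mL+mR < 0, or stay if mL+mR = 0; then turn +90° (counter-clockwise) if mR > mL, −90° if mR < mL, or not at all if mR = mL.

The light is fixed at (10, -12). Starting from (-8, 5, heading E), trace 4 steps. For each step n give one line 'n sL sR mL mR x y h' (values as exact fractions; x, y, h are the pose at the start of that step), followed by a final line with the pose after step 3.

n=0: pose=(-8,5,E); sL=45/293, sR=1/5; mL=68/1465, mR=259/1465; mL+mR=327/1465 → advance +1; mR−mL=191/1465 → turn +1·90°
n=1: pose=(-7,5,N); sL=90/761, sR=18/125; mL=2448/95125, mR=12474/95125; mL+mR=14922/95125 → advance +1; mR−mL=10026/95125 → turn +1·90°
n=2: pose=(-7,6,W); sL=45/328, sR=9/80; mL=-81/3280, mR=819/6560; mL+mR=657/6560 → advance +1; mR−mL=981/6560 → turn +1·90°
n=3: pose=(-8,6,S); sL=90/481, sR=18/125; mL=-2592/60125, mR=9954/60125; mL+mR=7362/60125 → advance +1; mR−mL=12546/60125 → turn +1·90°

0 45/293 1/5 68/1465 259/1465 -8 5 E
1 90/761 18/125 2448/95125 12474/95125 -7 5 N
2 45/328 9/80 -81/3280 819/6560 -7 6 W
3 90/481 18/125 -2592/60125 9954/60125 -8 6 S
final -8 5 E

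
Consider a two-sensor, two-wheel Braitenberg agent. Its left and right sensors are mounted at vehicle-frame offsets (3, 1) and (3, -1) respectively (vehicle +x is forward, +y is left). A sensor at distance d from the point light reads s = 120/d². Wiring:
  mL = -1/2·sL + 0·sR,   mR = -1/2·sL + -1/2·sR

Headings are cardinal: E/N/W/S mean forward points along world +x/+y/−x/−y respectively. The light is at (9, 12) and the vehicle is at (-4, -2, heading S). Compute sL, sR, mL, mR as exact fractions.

120/433 24/97 -60/433 -11016/42001

left sensor world pos  = (-3, -5); dL² = 433
right sensor world pos = (-5, -5); dR² = 485
sL = 120/433 = 120/433
sR = 120/485 = 24/97
mL = -1/2·sL + 0·sR = -60/433
mR = -1/2·sL + -1/2·sR = -11016/42001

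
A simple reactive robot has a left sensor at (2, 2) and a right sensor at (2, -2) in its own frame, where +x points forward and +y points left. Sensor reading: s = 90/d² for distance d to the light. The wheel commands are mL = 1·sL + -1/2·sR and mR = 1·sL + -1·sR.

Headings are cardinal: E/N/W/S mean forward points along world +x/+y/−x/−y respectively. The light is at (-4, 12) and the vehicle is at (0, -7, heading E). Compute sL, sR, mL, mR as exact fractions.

18/65 10/53 629/3445 304/3445

left sensor world pos  = (2, -5); dL² = 325
right sensor world pos = (2, -9); dR² = 477
sL = 90/325 = 18/65
sR = 90/477 = 10/53
mL = 1·sL + -1/2·sR = 629/3445
mR = 1·sL + -1·sR = 304/3445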